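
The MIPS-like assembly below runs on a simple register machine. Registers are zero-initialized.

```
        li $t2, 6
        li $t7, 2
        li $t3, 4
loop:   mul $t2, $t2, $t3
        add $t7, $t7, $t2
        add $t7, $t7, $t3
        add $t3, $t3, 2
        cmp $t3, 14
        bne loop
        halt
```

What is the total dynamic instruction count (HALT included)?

34

after li $t2, 6: $t2=6
after li $t7, 2: $t7=2
after li $t3, 4: $t3=4
after mul $t2, $t2, $t3: $t2=6*4=24
after add $t7, $t7, $t2: $t7=2+24=26
after add $t7, $t7, $t3: $t7=26+4=30
after add $t3, $t3, 2: $t3=4+2=6
cmp $t3, 14  (cmp 6,14)
bne loop: taken
after mul $t2, $t2, $t3: $t2=24*6=144
after add $t7, $t7, $t2: $t7=30+144=174
after add $t7, $t7, $t3: $t7=174+6=180
after add $t3, $t3, 2: $t3=6+2=8
cmp $t3, 14  (cmp 8,14)
bne loop: taken
after mul $t2, $t2, $t3: $t2=144*8=1152
after add $t7, $t7, $t2: $t7=180+1152=1332
after add $t7, $t7, $t3: $t7=1332+8=1340
after add $t3, $t3, 2: $t3=8+2=10
cmp $t3, 14  (cmp 10,14)
bne loop: taken
after mul $t2, $t2, $t3: $t2=1152*10=11520
after add $t7, $t7, $t2: $t7=1340+11520=12860
after add $t7, $t7, $t3: $t7=12860+10=12870
after add $t3, $t3, 2: $t3=10+2=12
cmp $t3, 14  (cmp 12,14)
bne loop: taken
after mul $t2, $t2, $t3: $t2=11520*12=138240
after add $t7, $t7, $t2: $t7=12870+138240=151110
after add $t7, $t7, $t3: $t7=151110+12=151122
after add $t3, $t3, 2: $t3=12+2=14
cmp $t3, 14  (cmp 14,14)
bne loop: not taken
halt.
Total executed instructions: 34.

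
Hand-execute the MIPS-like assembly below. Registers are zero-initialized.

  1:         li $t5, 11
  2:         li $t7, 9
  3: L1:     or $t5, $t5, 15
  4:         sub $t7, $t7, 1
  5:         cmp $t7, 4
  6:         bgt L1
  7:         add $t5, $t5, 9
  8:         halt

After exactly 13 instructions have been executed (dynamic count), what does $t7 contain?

after li $t5, 11: $t5=11
after li $t7, 9: $t7=9
after or $t5, $t5, 15: $t5=11|15=15
after sub $t7, $t7, 1: $t7=9-1=8
cmp $t7, 4  (cmp 8,4)
bgt L1: taken
after or $t5, $t5, 15: $t5=15|15=15
after sub $t7, $t7, 1: $t7=8-1=7
cmp $t7, 4  (cmp 7,4)
bgt L1: taken
after or $t5, $t5, 15: $t5=15|15=15
after sub $t7, $t7, 1: $t7=7-1=6
cmp $t7, 4  (cmp 6,4)
After step 13: $t7 = 6.

6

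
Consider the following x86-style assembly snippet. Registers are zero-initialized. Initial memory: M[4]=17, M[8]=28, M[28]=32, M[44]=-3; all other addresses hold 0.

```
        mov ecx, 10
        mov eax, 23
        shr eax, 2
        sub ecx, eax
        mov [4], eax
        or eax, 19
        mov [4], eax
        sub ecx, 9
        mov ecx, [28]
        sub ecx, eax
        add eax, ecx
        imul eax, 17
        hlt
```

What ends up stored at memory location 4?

23

after mov ecx, 10: ecx=10
after mov eax, 23: eax=23
after shr eax, 2: eax=23>>2=5
after sub ecx, eax: ecx=10-5=5
mov [4], eax → M[4]=5
after or eax, 19: eax=5|19=23
mov [4], eax → M[4]=23
after sub ecx, 9: ecx=5-9=-4
after mov ecx, [28]: ecx=M[28]=32
after sub ecx, eax: ecx=32-23=9
after add eax, ecx: eax=23+9=32
after imul eax, 17: eax=32*17=544
halt.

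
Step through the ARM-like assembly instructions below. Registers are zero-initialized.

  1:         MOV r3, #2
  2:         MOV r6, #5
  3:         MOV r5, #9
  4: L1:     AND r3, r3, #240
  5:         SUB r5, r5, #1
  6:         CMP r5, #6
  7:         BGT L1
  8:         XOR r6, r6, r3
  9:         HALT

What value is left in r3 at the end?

0

after MOV r3, #2: r3=2
after MOV r6, #5: r6=5
after MOV r5, #9: r5=9
after AND r3, r3, #240: r3=2&240=0
after SUB r5, r5, #1: r5=9-1=8
CMP r5, #6  (cmp 8,6)
BGT L1: taken
after AND r3, r3, #240: r3=0&240=0
after SUB r5, r5, #1: r5=8-1=7
CMP r5, #6  (cmp 7,6)
BGT L1: taken
after AND r3, r3, #240: r3=0&240=0
after SUB r5, r5, #1: r5=7-1=6
CMP r5, #6  (cmp 6,6)
BGT L1: not taken
after XOR r6, r6, r3: r6=5^0=5
halt.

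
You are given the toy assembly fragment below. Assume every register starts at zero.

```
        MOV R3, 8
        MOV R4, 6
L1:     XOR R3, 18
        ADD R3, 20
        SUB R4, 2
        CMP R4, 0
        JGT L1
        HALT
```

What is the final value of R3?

86

R3=8
R4=6
R3=8^18=26
R3=26+20=46
R4=6-2=4
CMP R4, 0  (cmp 4,0)
JGT L1: taken
R3=46^18=60
R3=60+20=80
R4=4-2=2
CMP R4, 0  (cmp 2,0)
JGT L1: taken
R3=80^18=66
R3=66+20=86
R4=2-2=0
CMP R4, 0  (cmp 0,0)
JGT L1: not taken
halt.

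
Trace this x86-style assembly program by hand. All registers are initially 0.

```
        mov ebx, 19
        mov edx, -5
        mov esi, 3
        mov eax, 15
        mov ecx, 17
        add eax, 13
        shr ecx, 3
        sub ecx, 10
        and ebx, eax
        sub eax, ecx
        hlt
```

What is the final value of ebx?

mov ebx, 19 → ebx=19
mov edx, -5 → edx=-5
mov esi, 3 → esi=3
mov eax, 15 → eax=15
mov ecx, 17 → ecx=17
add eax, 13 → eax=15+13=28
shr ecx, 3 → ecx=17>>3=2
sub ecx, 10 → ecx=2-10=-8
and ebx, eax → ebx=19&28=16
sub eax, ecx → eax=28-(-8)=36
halt.

16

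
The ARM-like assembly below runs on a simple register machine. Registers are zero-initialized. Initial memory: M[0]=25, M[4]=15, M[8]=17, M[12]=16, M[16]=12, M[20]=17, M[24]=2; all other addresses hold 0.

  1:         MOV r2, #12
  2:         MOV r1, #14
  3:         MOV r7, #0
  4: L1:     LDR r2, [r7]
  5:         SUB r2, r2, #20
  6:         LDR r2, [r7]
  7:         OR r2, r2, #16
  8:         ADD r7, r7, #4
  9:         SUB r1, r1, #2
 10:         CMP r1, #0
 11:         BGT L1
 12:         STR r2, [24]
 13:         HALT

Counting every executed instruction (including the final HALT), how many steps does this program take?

MOV r2, #12 → r2=12
MOV r1, #14 → r1=14
MOV r7, #0 → r7=0
LDR r2, [r7] → r2=M[0]=25
SUB r2, r2, #20 → r2=25-20=5
LDR r2, [r7] → r2=M[0]=25
OR r2, r2, #16 → r2=25|16=25
ADD r7, r7, #4 → r7=0+4=4
SUB r1, r1, #2 → r1=14-2=12
CMP r1, #0  (cmp 12,0)
BGT L1: taken
LDR r2, [r7] → r2=M[4]=15
SUB r2, r2, #20 → r2=15-20=-5
LDR r2, [r7] → r2=M[4]=15
OR r2, r2, #16 → r2=15|16=31
ADD r7, r7, #4 → r7=4+4=8
SUB r1, r1, #2 → r1=12-2=10
CMP r1, #0  (cmp 10,0)
BGT L1: taken
LDR r2, [r7] → r2=M[8]=17
SUB r2, r2, #20 → r2=17-20=-3
LDR r2, [r7] → r2=M[8]=17
OR r2, r2, #16 → r2=17|16=17
ADD r7, r7, #4 → r7=8+4=12
SUB r1, r1, #2 → r1=10-2=8
CMP r1, #0  (cmp 8,0)
BGT L1: taken
LDR r2, [r7] → r2=M[12]=16
SUB r2, r2, #20 → r2=16-20=-4
LDR r2, [r7] → r2=M[12]=16
OR r2, r2, #16 → r2=16|16=16
ADD r7, r7, #4 → r7=12+4=16
SUB r1, r1, #2 → r1=8-2=6
CMP r1, #0  (cmp 6,0)
BGT L1: taken
LDR r2, [r7] → r2=M[16]=12
SUB r2, r2, #20 → r2=12-20=-8
LDR r2, [r7] → r2=M[16]=12
OR r2, r2, #16 → r2=12|16=28
ADD r7, r7, #4 → r7=16+4=20
SUB r1, r1, #2 → r1=6-2=4
CMP r1, #0  (cmp 4,0)
BGT L1: taken
LDR r2, [r7] → r2=M[20]=17
SUB r2, r2, #20 → r2=17-20=-3
LDR r2, [r7] → r2=M[20]=17
OR r2, r2, #16 → r2=17|16=17
ADD r7, r7, #4 → r7=20+4=24
SUB r1, r1, #2 → r1=4-2=2
CMP r1, #0  (cmp 2,0)
BGT L1: taken
LDR r2, [r7] → r2=M[24]=2
SUB r2, r2, #20 → r2=2-20=-18
LDR r2, [r7] → r2=M[24]=2
OR r2, r2, #16 → r2=2|16=18
ADD r7, r7, #4 → r7=24+4=28
SUB r1, r1, #2 → r1=2-2=0
CMP r1, #0  (cmp 0,0)
BGT L1: not taken
STR r2, [24] → M[24]=18
halt.
Total executed instructions: 61.

61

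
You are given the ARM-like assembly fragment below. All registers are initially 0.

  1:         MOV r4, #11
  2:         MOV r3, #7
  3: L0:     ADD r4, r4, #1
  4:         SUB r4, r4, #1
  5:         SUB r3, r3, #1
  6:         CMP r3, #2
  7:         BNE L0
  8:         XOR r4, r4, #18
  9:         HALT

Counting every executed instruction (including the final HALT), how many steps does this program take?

29

after MOV r4, #11: r4=11
after MOV r3, #7: r3=7
after ADD r4, r4, #1: r4=11+1=12
after SUB r4, r4, #1: r4=12-1=11
after SUB r3, r3, #1: r3=7-1=6
CMP r3, #2  (cmp 6,2)
BNE L0: taken
after ADD r4, r4, #1: r4=11+1=12
after SUB r4, r4, #1: r4=12-1=11
after SUB r3, r3, #1: r3=6-1=5
CMP r3, #2  (cmp 5,2)
BNE L0: taken
after ADD r4, r4, #1: r4=11+1=12
after SUB r4, r4, #1: r4=12-1=11
after SUB r3, r3, #1: r3=5-1=4
CMP r3, #2  (cmp 4,2)
BNE L0: taken
after ADD r4, r4, #1: r4=11+1=12
after SUB r4, r4, #1: r4=12-1=11
after SUB r3, r3, #1: r3=4-1=3
CMP r3, #2  (cmp 3,2)
BNE L0: taken
after ADD r4, r4, #1: r4=11+1=12
after SUB r4, r4, #1: r4=12-1=11
after SUB r3, r3, #1: r3=3-1=2
CMP r3, #2  (cmp 2,2)
BNE L0: not taken
after XOR r4, r4, #18: r4=11^18=25
halt.
Total executed instructions: 29.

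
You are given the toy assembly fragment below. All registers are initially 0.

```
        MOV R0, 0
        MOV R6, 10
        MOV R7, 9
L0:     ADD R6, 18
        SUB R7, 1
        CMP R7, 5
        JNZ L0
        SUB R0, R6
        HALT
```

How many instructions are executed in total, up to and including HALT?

21

MOV R0, 0 → R0=0
MOV R6, 10 → R6=10
MOV R7, 9 → R7=9
ADD R6, 18 → R6=10+18=28
SUB R7, 1 → R7=9-1=8
CMP R7, 5  (cmp 8,5)
JNZ L0: taken
ADD R6, 18 → R6=28+18=46
SUB R7, 1 → R7=8-1=7
CMP R7, 5  (cmp 7,5)
JNZ L0: taken
ADD R6, 18 → R6=46+18=64
SUB R7, 1 → R7=7-1=6
CMP R7, 5  (cmp 6,5)
JNZ L0: taken
ADD R6, 18 → R6=64+18=82
SUB R7, 1 → R7=6-1=5
CMP R7, 5  (cmp 5,5)
JNZ L0: not taken
SUB R0, R6 → R0=0-82=-82
halt.
Total executed instructions: 21.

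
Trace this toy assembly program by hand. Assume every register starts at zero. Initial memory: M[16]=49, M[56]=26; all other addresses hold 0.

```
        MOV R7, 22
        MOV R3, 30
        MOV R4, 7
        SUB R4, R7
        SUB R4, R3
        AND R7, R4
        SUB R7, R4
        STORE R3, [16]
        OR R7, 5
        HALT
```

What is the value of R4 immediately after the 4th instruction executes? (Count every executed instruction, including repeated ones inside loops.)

-15

after MOV R7, 22: R7=22
after MOV R3, 30: R3=30
after MOV R4, 7: R4=7
after SUB R4, R7: R4=7-22=-15
After step 4: R4 = -15.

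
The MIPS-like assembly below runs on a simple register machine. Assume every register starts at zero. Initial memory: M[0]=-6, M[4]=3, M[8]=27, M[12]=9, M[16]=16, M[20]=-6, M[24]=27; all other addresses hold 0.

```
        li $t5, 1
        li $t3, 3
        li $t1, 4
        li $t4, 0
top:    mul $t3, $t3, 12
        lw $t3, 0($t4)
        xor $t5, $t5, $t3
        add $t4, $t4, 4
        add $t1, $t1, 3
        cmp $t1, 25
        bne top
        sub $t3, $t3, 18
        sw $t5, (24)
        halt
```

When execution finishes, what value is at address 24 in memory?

27

li $t5, 1 → $t5=1
li $t3, 3 → $t3=3
li $t1, 4 → $t1=4
li $t4, 0 → $t4=0
mul $t3, $t3, 12 → $t3=3*12=36
lw $t3, 0($t4) → $t3=M[0]=-6
xor $t5, $t5, $t3 → $t5=1^(-6)=-5
add $t4, $t4, 4 → $t4=0+4=4
add $t1, $t1, 3 → $t1=4+3=7
cmp $t1, 25  (cmp 7,25)
bne top: taken
mul $t3, $t3, 12 → $t3=(-6)*12=-72
lw $t3, 0($t4) → $t3=M[4]=3
xor $t5, $t5, $t3 → $t5=(-5)^3=-8
add $t4, $t4, 4 → $t4=4+4=8
add $t1, $t1, 3 → $t1=7+3=10
cmp $t1, 25  (cmp 10,25)
bne top: taken
mul $t3, $t3, 12 → $t3=3*12=36
lw $t3, 0($t4) → $t3=M[8]=27
xor $t5, $t5, $t3 → $t5=(-8)^27=-29
add $t4, $t4, 4 → $t4=8+4=12
add $t1, $t1, 3 → $t1=10+3=13
cmp $t1, 25  (cmp 13,25)
bne top: taken
mul $t3, $t3, 12 → $t3=27*12=324
lw $t3, 0($t4) → $t3=M[12]=9
xor $t5, $t5, $t3 → $t5=(-29)^9=-22
add $t4, $t4, 4 → $t4=12+4=16
add $t1, $t1, 3 → $t1=13+3=16
cmp $t1, 25  (cmp 16,25)
bne top: taken
mul $t3, $t3, 12 → $t3=9*12=108
lw $t3, 0($t4) → $t3=M[16]=16
xor $t5, $t5, $t3 → $t5=(-22)^16=-6
add $t4, $t4, 4 → $t4=16+4=20
add $t1, $t1, 3 → $t1=16+3=19
cmp $t1, 25  (cmp 19,25)
bne top: taken
mul $t3, $t3, 12 → $t3=16*12=192
lw $t3, 0($t4) → $t3=M[20]=-6
xor $t5, $t5, $t3 → $t5=(-6)^(-6)=0
add $t4, $t4, 4 → $t4=20+4=24
add $t1, $t1, 3 → $t1=19+3=22
cmp $t1, 25  (cmp 22,25)
bne top: taken
mul $t3, $t3, 12 → $t3=(-6)*12=-72
lw $t3, 0($t4) → $t3=M[24]=27
xor $t5, $t5, $t3 → $t5=0^27=27
add $t4, $t4, 4 → $t4=24+4=28
add $t1, $t1, 3 → $t1=22+3=25
cmp $t1, 25  (cmp 25,25)
bne top: not taken
sub $t3, $t3, 18 → $t3=27-18=9
sw $t5, (24) → M[24]=27
halt.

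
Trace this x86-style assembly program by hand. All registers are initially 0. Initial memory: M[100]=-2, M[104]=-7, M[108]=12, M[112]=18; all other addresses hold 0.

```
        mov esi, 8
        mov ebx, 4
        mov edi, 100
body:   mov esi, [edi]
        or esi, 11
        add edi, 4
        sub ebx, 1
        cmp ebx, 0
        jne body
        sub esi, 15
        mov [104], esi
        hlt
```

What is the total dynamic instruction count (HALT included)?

mov esi, 8 → esi=8
mov ebx, 4 → ebx=4
mov edi, 100 → edi=100
mov esi, [edi] → esi=M[100]=-2
or esi, 11 → esi=(-2)|11=-1
add edi, 4 → edi=100+4=104
sub ebx, 1 → ebx=4-1=3
cmp ebx, 0  (cmp 3,0)
jne body: taken
mov esi, [edi] → esi=M[104]=-7
or esi, 11 → esi=(-7)|11=-5
add edi, 4 → edi=104+4=108
sub ebx, 1 → ebx=3-1=2
cmp ebx, 0  (cmp 2,0)
jne body: taken
mov esi, [edi] → esi=M[108]=12
or esi, 11 → esi=12|11=15
add edi, 4 → edi=108+4=112
sub ebx, 1 → ebx=2-1=1
cmp ebx, 0  (cmp 1,0)
jne body: taken
mov esi, [edi] → esi=M[112]=18
or esi, 11 → esi=18|11=27
add edi, 4 → edi=112+4=116
sub ebx, 1 → ebx=1-1=0
cmp ebx, 0  (cmp 0,0)
jne body: not taken
sub esi, 15 → esi=27-15=12
mov [104], esi → M[104]=12
halt.
Total executed instructions: 30.

30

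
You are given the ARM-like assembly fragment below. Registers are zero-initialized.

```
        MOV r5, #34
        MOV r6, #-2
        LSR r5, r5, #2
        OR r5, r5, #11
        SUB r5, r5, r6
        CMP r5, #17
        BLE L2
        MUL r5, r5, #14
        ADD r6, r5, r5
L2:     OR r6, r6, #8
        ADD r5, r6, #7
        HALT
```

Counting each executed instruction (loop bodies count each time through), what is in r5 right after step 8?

13

r5=34
r6=-2
r5=34>>2=8
r5=8|11=11
r5=11-(-2)=13
CMP r5, #17  (cmp 13,17)
BLE L2: taken
r6=(-2)|8=-2
After step 8: r5 = 13.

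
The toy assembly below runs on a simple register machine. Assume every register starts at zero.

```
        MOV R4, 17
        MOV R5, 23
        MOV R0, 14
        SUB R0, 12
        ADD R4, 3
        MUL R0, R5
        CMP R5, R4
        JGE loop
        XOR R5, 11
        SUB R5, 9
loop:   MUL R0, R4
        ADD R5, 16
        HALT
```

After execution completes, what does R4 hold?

R4=17
R5=23
R0=14
R0=14-12=2
R4=17+3=20
R0=2*23=46
CMP R5, R4  (cmp 23,20)
JGE loop: taken
R0=46*20=920
R5=23+16=39
halt.

20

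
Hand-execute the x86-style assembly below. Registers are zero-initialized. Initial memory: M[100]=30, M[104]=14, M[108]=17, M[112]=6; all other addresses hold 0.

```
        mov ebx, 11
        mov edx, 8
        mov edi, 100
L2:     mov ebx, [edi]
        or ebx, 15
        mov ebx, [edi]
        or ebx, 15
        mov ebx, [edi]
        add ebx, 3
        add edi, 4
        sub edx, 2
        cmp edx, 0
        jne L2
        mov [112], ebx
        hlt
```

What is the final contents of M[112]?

mov ebx, 11 → ebx=11
mov edx, 8 → edx=8
mov edi, 100 → edi=100
mov ebx, [edi] → ebx=M[100]=30
or ebx, 15 → ebx=30|15=31
mov ebx, [edi] → ebx=M[100]=30
or ebx, 15 → ebx=30|15=31
mov ebx, [edi] → ebx=M[100]=30
add ebx, 3 → ebx=30+3=33
add edi, 4 → edi=100+4=104
sub edx, 2 → edx=8-2=6
cmp edx, 0  (cmp 6,0)
jne L2: taken
mov ebx, [edi] → ebx=M[104]=14
or ebx, 15 → ebx=14|15=15
mov ebx, [edi] → ebx=M[104]=14
or ebx, 15 → ebx=14|15=15
mov ebx, [edi] → ebx=M[104]=14
add ebx, 3 → ebx=14+3=17
add edi, 4 → edi=104+4=108
sub edx, 2 → edx=6-2=4
cmp edx, 0  (cmp 4,0)
jne L2: taken
mov ebx, [edi] → ebx=M[108]=17
or ebx, 15 → ebx=17|15=31
mov ebx, [edi] → ebx=M[108]=17
or ebx, 15 → ebx=17|15=31
mov ebx, [edi] → ebx=M[108]=17
add ebx, 3 → ebx=17+3=20
add edi, 4 → edi=108+4=112
sub edx, 2 → edx=4-2=2
cmp edx, 0  (cmp 2,0)
jne L2: taken
mov ebx, [edi] → ebx=M[112]=6
or ebx, 15 → ebx=6|15=15
mov ebx, [edi] → ebx=M[112]=6
or ebx, 15 → ebx=6|15=15
mov ebx, [edi] → ebx=M[112]=6
add ebx, 3 → ebx=6+3=9
add edi, 4 → edi=112+4=116
sub edx, 2 → edx=2-2=0
cmp edx, 0  (cmp 0,0)
jne L2: not taken
mov [112], ebx → M[112]=9
halt.

9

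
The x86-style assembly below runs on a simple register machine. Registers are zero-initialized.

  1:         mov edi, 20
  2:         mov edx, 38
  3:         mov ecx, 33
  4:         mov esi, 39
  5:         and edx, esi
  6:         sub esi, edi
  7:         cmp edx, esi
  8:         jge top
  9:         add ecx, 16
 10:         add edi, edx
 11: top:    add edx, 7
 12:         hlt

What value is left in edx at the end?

45

after mov edi, 20: edi=20
after mov edx, 38: edx=38
after mov ecx, 33: ecx=33
after mov esi, 39: esi=39
after and edx, esi: edx=38&39=38
after sub esi, edi: esi=39-20=19
cmp edx, esi  (cmp 38,19)
jge top: taken
after add edx, 7: edx=38+7=45
halt.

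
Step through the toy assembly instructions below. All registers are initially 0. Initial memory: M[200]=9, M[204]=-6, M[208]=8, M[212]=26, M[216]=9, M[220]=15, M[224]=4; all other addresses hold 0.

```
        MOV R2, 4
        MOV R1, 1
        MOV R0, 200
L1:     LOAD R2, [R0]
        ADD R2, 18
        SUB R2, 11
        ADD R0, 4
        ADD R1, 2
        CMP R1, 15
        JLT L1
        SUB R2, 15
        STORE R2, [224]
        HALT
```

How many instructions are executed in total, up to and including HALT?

55

after MOV R2, 4: R2=4
after MOV R1, 1: R1=1
after MOV R0, 200: R0=200
after LOAD R2, [R0]: R2=M[200]=9
after ADD R2, 18: R2=9+18=27
after SUB R2, 11: R2=27-11=16
after ADD R0, 4: R0=200+4=204
after ADD R1, 2: R1=1+2=3
CMP R1, 15  (cmp 3,15)
JLT L1: taken
after LOAD R2, [R0]: R2=M[204]=-6
after ADD R2, 18: R2=(-6)+18=12
after SUB R2, 11: R2=12-11=1
after ADD R0, 4: R0=204+4=208
after ADD R1, 2: R1=3+2=5
CMP R1, 15  (cmp 5,15)
JLT L1: taken
after LOAD R2, [R0]: R2=M[208]=8
after ADD R2, 18: R2=8+18=26
after SUB R2, 11: R2=26-11=15
after ADD R0, 4: R0=208+4=212
after ADD R1, 2: R1=5+2=7
CMP R1, 15  (cmp 7,15)
JLT L1: taken
after LOAD R2, [R0]: R2=M[212]=26
after ADD R2, 18: R2=26+18=44
after SUB R2, 11: R2=44-11=33
after ADD R0, 4: R0=212+4=216
after ADD R1, 2: R1=7+2=9
CMP R1, 15  (cmp 9,15)
JLT L1: taken
after LOAD R2, [R0]: R2=M[216]=9
after ADD R2, 18: R2=9+18=27
after SUB R2, 11: R2=27-11=16
after ADD R0, 4: R0=216+4=220
after ADD R1, 2: R1=9+2=11
CMP R1, 15  (cmp 11,15)
JLT L1: taken
after LOAD R2, [R0]: R2=M[220]=15
after ADD R2, 18: R2=15+18=33
after SUB R2, 11: R2=33-11=22
after ADD R0, 4: R0=220+4=224
after ADD R1, 2: R1=11+2=13
CMP R1, 15  (cmp 13,15)
JLT L1: taken
after LOAD R2, [R0]: R2=M[224]=4
after ADD R2, 18: R2=4+18=22
after SUB R2, 11: R2=22-11=11
after ADD R0, 4: R0=224+4=228
after ADD R1, 2: R1=13+2=15
CMP R1, 15  (cmp 15,15)
JLT L1: not taken
after SUB R2, 15: R2=11-15=-4
STORE R2, [224] → M[224]=-4
halt.
Total executed instructions: 55.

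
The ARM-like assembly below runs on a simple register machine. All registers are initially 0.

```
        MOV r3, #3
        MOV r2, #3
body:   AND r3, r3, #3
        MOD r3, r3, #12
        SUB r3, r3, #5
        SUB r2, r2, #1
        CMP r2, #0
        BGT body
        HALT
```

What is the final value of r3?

after MOV r3, #3: r3=3
after MOV r2, #3: r2=3
after AND r3, r3, #3: r3=3&3=3
after MOD r3, r3, #12: r3=3%12=3
after SUB r3, r3, #5: r3=3-5=-2
after SUB r2, r2, #1: r2=3-1=2
CMP r2, #0  (cmp 2,0)
BGT body: taken
after AND r3, r3, #3: r3=(-2)&3=2
after MOD r3, r3, #12: r3=2%12=2
after SUB r3, r3, #5: r3=2-5=-3
after SUB r2, r2, #1: r2=2-1=1
CMP r2, #0  (cmp 1,0)
BGT body: taken
after AND r3, r3, #3: r3=(-3)&3=1
after MOD r3, r3, #12: r3=1%12=1
after SUB r3, r3, #5: r3=1-5=-4
after SUB r2, r2, #1: r2=1-1=0
CMP r2, #0  (cmp 0,0)
BGT body: not taken
halt.

-4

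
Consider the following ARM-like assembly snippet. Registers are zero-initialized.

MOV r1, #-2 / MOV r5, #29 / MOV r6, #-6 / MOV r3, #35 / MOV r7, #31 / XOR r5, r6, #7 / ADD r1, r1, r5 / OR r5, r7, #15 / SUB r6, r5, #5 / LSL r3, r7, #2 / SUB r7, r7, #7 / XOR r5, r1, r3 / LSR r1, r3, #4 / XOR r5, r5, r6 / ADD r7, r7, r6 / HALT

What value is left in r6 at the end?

r1=-2
r5=29
r6=-6
r3=35
r7=31
r5=(-6)^7=-3
r1=(-2)+(-3)=-5
r5=31|15=31
r6=31-5=26
r3=31<<2=124
r7=31-7=24
r5=(-5)^124=-121
r1=124>>4=7
r5=(-121)^26=-99
r7=24+26=50
halt.

26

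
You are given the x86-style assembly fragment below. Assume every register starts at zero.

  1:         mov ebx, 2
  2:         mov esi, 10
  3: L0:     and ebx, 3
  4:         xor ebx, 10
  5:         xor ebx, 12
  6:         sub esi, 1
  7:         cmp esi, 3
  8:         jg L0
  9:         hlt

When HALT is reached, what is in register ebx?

4

after mov ebx, 2: ebx=2
after mov esi, 10: esi=10
after and ebx, 3: ebx=2&3=2
after xor ebx, 10: ebx=2^10=8
after xor ebx, 12: ebx=8^12=4
after sub esi, 1: esi=10-1=9
cmp esi, 3  (cmp 9,3)
jg L0: taken
after and ebx, 3: ebx=4&3=0
after xor ebx, 10: ebx=0^10=10
after xor ebx, 12: ebx=10^12=6
after sub esi, 1: esi=9-1=8
cmp esi, 3  (cmp 8,3)
jg L0: taken
after and ebx, 3: ebx=6&3=2
after xor ebx, 10: ebx=2^10=8
after xor ebx, 12: ebx=8^12=4
after sub esi, 1: esi=8-1=7
cmp esi, 3  (cmp 7,3)
jg L0: taken
after and ebx, 3: ebx=4&3=0
after xor ebx, 10: ebx=0^10=10
after xor ebx, 12: ebx=10^12=6
after sub esi, 1: esi=7-1=6
cmp esi, 3  (cmp 6,3)
jg L0: taken
after and ebx, 3: ebx=6&3=2
after xor ebx, 10: ebx=2^10=8
after xor ebx, 12: ebx=8^12=4
after sub esi, 1: esi=6-1=5
cmp esi, 3  (cmp 5,3)
jg L0: taken
after and ebx, 3: ebx=4&3=0
after xor ebx, 10: ebx=0^10=10
after xor ebx, 12: ebx=10^12=6
after sub esi, 1: esi=5-1=4
cmp esi, 3  (cmp 4,3)
jg L0: taken
after and ebx, 3: ebx=6&3=2
after xor ebx, 10: ebx=2^10=8
after xor ebx, 12: ebx=8^12=4
after sub esi, 1: esi=4-1=3
cmp esi, 3  (cmp 3,3)
jg L0: not taken
halt.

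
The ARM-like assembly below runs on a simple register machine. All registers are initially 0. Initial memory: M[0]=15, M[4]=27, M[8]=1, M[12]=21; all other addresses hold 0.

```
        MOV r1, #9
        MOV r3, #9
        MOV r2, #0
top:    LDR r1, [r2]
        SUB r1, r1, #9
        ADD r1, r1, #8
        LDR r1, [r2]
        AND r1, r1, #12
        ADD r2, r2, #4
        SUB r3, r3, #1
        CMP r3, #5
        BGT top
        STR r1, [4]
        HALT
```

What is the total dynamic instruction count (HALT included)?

41

after MOV r1, #9: r1=9
after MOV r3, #9: r3=9
after MOV r2, #0: r2=0
after LDR r1, [r2]: r1=M[0]=15
after SUB r1, r1, #9: r1=15-9=6
after ADD r1, r1, #8: r1=6+8=14
after LDR r1, [r2]: r1=M[0]=15
after AND r1, r1, #12: r1=15&12=12
after ADD r2, r2, #4: r2=0+4=4
after SUB r3, r3, #1: r3=9-1=8
CMP r3, #5  (cmp 8,5)
BGT top: taken
after LDR r1, [r2]: r1=M[4]=27
after SUB r1, r1, #9: r1=27-9=18
after ADD r1, r1, #8: r1=18+8=26
after LDR r1, [r2]: r1=M[4]=27
after AND r1, r1, #12: r1=27&12=8
after ADD r2, r2, #4: r2=4+4=8
after SUB r3, r3, #1: r3=8-1=7
CMP r3, #5  (cmp 7,5)
BGT top: taken
after LDR r1, [r2]: r1=M[8]=1
after SUB r1, r1, #9: r1=1-9=-8
after ADD r1, r1, #8: r1=(-8)+8=0
after LDR r1, [r2]: r1=M[8]=1
after AND r1, r1, #12: r1=1&12=0
after ADD r2, r2, #4: r2=8+4=12
after SUB r3, r3, #1: r3=7-1=6
CMP r3, #5  (cmp 6,5)
BGT top: taken
after LDR r1, [r2]: r1=M[12]=21
after SUB r1, r1, #9: r1=21-9=12
after ADD r1, r1, #8: r1=12+8=20
after LDR r1, [r2]: r1=M[12]=21
after AND r1, r1, #12: r1=21&12=4
after ADD r2, r2, #4: r2=12+4=16
after SUB r3, r3, #1: r3=6-1=5
CMP r3, #5  (cmp 5,5)
BGT top: not taken
STR r1, [4] → M[4]=4
halt.
Total executed instructions: 41.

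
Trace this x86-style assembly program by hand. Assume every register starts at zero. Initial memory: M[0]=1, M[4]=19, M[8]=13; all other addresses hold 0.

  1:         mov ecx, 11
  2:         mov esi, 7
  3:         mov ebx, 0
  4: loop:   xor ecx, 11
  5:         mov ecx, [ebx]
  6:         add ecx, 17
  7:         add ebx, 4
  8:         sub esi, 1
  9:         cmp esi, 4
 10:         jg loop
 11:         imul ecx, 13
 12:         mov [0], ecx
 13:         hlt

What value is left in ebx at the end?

12

mov ecx, 11 → ecx=11
mov esi, 7 → esi=7
mov ebx, 0 → ebx=0
xor ecx, 11 → ecx=11^11=0
mov ecx, [ebx] → ecx=M[0]=1
add ecx, 17 → ecx=1+17=18
add ebx, 4 → ebx=0+4=4
sub esi, 1 → esi=7-1=6
cmp esi, 4  (cmp 6,4)
jg loop: taken
xor ecx, 11 → ecx=18^11=25
mov ecx, [ebx] → ecx=M[4]=19
add ecx, 17 → ecx=19+17=36
add ebx, 4 → ebx=4+4=8
sub esi, 1 → esi=6-1=5
cmp esi, 4  (cmp 5,4)
jg loop: taken
xor ecx, 11 → ecx=36^11=47
mov ecx, [ebx] → ecx=M[8]=13
add ecx, 17 → ecx=13+17=30
add ebx, 4 → ebx=8+4=12
sub esi, 1 → esi=5-1=4
cmp esi, 4  (cmp 4,4)
jg loop: not taken
imul ecx, 13 → ecx=30*13=390
mov [0], ecx → M[0]=390
halt.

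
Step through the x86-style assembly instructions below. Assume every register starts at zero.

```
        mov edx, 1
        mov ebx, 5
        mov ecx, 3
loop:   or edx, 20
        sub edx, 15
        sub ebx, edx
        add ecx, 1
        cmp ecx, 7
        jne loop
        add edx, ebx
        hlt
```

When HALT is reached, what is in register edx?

-16

edx=1
ebx=5
ecx=3
edx=1|20=21
edx=21-15=6
ebx=5-6=-1
ecx=3+1=4
cmp ecx, 7  (cmp 4,7)
jne loop: taken
edx=6|20=22
edx=22-15=7
ebx=(-1)-7=-8
ecx=4+1=5
cmp ecx, 7  (cmp 5,7)
jne loop: taken
edx=7|20=23
edx=23-15=8
ebx=(-8)-8=-16
ecx=5+1=6
cmp ecx, 7  (cmp 6,7)
jne loop: taken
edx=8|20=28
edx=28-15=13
ebx=(-16)-13=-29
ecx=6+1=7
cmp ecx, 7  (cmp 7,7)
jne loop: not taken
edx=13+(-29)=-16
halt.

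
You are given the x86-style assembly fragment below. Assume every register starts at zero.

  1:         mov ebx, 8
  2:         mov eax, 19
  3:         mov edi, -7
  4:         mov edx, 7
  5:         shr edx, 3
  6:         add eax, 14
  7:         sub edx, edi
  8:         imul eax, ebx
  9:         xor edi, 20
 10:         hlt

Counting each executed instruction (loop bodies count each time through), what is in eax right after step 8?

after mov ebx, 8: ebx=8
after mov eax, 19: eax=19
after mov edi, -7: edi=-7
after mov edx, 7: edx=7
after shr edx, 3: edx=7>>3=0
after add eax, 14: eax=19+14=33
after sub edx, edi: edx=0-(-7)=7
after imul eax, ebx: eax=33*8=264
After step 8: eax = 264.

264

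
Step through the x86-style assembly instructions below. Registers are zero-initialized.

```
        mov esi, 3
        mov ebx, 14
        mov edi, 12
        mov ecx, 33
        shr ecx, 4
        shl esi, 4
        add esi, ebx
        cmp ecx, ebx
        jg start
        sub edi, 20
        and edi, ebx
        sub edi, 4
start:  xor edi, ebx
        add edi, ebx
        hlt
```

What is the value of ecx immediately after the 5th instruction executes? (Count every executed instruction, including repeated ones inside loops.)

2

after mov esi, 3: esi=3
after mov ebx, 14: ebx=14
after mov edi, 12: edi=12
after mov ecx, 33: ecx=33
after shr ecx, 4: ecx=33>>4=2
After step 5: ecx = 2.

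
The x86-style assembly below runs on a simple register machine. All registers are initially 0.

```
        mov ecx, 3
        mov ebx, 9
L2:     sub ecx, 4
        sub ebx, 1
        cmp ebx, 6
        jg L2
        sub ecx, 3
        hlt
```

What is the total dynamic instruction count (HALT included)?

16

mov ecx, 3 → ecx=3
mov ebx, 9 → ebx=9
sub ecx, 4 → ecx=3-4=-1
sub ebx, 1 → ebx=9-1=8
cmp ebx, 6  (cmp 8,6)
jg L2: taken
sub ecx, 4 → ecx=(-1)-4=-5
sub ebx, 1 → ebx=8-1=7
cmp ebx, 6  (cmp 7,6)
jg L2: taken
sub ecx, 4 → ecx=(-5)-4=-9
sub ebx, 1 → ebx=7-1=6
cmp ebx, 6  (cmp 6,6)
jg L2: not taken
sub ecx, 3 → ecx=(-9)-3=-12
halt.
Total executed instructions: 16.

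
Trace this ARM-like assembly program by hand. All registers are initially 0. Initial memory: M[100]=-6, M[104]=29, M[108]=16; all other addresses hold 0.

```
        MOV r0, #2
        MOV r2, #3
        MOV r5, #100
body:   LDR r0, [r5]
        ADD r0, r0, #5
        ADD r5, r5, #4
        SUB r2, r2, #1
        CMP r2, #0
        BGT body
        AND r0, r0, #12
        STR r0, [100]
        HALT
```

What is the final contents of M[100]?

4

MOV r0, #2 → r0=2
MOV r2, #3 → r2=3
MOV r5, #100 → r5=100
LDR r0, [r5] → r0=M[100]=-6
ADD r0, r0, #5 → r0=(-6)+5=-1
ADD r5, r5, #4 → r5=100+4=104
SUB r2, r2, #1 → r2=3-1=2
CMP r2, #0  (cmp 2,0)
BGT body: taken
LDR r0, [r5] → r0=M[104]=29
ADD r0, r0, #5 → r0=29+5=34
ADD r5, r5, #4 → r5=104+4=108
SUB r2, r2, #1 → r2=2-1=1
CMP r2, #0  (cmp 1,0)
BGT body: taken
LDR r0, [r5] → r0=M[108]=16
ADD r0, r0, #5 → r0=16+5=21
ADD r5, r5, #4 → r5=108+4=112
SUB r2, r2, #1 → r2=1-1=0
CMP r2, #0  (cmp 0,0)
BGT body: not taken
AND r0, r0, #12 → r0=21&12=4
STR r0, [100] → M[100]=4
halt.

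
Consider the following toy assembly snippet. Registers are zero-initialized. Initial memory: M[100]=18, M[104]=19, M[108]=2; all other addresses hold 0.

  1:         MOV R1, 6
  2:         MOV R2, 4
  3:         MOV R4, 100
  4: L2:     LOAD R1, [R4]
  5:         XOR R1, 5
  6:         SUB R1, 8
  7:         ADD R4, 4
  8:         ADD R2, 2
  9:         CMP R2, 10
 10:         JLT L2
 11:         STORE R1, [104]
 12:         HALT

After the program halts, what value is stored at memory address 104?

-1

after MOV R1, 6: R1=6
after MOV R2, 4: R2=4
after MOV R4, 100: R4=100
after LOAD R1, [R4]: R1=M[100]=18
after XOR R1, 5: R1=18^5=23
after SUB R1, 8: R1=23-8=15
after ADD R4, 4: R4=100+4=104
after ADD R2, 2: R2=4+2=6
CMP R2, 10  (cmp 6,10)
JLT L2: taken
after LOAD R1, [R4]: R1=M[104]=19
after XOR R1, 5: R1=19^5=22
after SUB R1, 8: R1=22-8=14
after ADD R4, 4: R4=104+4=108
after ADD R2, 2: R2=6+2=8
CMP R2, 10  (cmp 8,10)
JLT L2: taken
after LOAD R1, [R4]: R1=M[108]=2
after XOR R1, 5: R1=2^5=7
after SUB R1, 8: R1=7-8=-1
after ADD R4, 4: R4=108+4=112
after ADD R2, 2: R2=8+2=10
CMP R2, 10  (cmp 10,10)
JLT L2: not taken
STORE R1, [104] → M[104]=-1
halt.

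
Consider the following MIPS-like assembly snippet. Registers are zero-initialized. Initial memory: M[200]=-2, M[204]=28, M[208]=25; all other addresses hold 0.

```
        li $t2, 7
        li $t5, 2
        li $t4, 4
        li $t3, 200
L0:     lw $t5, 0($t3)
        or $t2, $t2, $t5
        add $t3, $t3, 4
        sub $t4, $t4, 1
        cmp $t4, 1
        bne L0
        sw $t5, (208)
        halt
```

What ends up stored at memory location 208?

li $t2, 7 → $t2=7
li $t5, 2 → $t5=2
li $t4, 4 → $t4=4
li $t3, 200 → $t3=200
lw $t5, 0($t3) → $t5=M[200]=-2
or $t2, $t2, $t5 → $t2=7|(-2)=-1
add $t3, $t3, 4 → $t3=200+4=204
sub $t4, $t4, 1 → $t4=4-1=3
cmp $t4, 1  (cmp 3,1)
bne L0: taken
lw $t5, 0($t3) → $t5=M[204]=28
or $t2, $t2, $t5 → $t2=(-1)|28=-1
add $t3, $t3, 4 → $t3=204+4=208
sub $t4, $t4, 1 → $t4=3-1=2
cmp $t4, 1  (cmp 2,1)
bne L0: taken
lw $t5, 0($t3) → $t5=M[208]=25
or $t2, $t2, $t5 → $t2=(-1)|25=-1
add $t3, $t3, 4 → $t3=208+4=212
sub $t4, $t4, 1 → $t4=2-1=1
cmp $t4, 1  (cmp 1,1)
bne L0: not taken
sw $t5, (208) → M[208]=25
halt.

25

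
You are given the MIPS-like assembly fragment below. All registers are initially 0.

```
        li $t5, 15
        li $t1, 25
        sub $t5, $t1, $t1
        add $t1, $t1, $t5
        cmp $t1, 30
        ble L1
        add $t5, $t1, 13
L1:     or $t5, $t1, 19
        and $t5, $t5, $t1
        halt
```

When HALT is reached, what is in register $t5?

after li $t5, 15: $t5=15
after li $t1, 25: $t1=25
after sub $t5, $t1, $t1: $t5=25-25=0
after add $t1, $t1, $t5: $t1=25+0=25
cmp $t1, 30  (cmp 25,30)
ble L1: taken
after or $t5, $t1, 19: $t5=25|19=27
after and $t5, $t5, $t1: $t5=27&25=25
halt.

25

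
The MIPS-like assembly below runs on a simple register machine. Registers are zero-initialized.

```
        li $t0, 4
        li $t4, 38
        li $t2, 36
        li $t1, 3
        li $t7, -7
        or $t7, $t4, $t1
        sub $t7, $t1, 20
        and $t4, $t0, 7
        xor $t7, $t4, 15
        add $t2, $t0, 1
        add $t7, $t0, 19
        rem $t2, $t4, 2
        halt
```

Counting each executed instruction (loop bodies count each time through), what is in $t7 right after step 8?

li $t0, 4 → $t0=4
li $t4, 38 → $t4=38
li $t2, 36 → $t2=36
li $t1, 3 → $t1=3
li $t7, -7 → $t7=-7
or $t7, $t4, $t1 → $t7=38|3=39
sub $t7, $t1, 20 → $t7=3-20=-17
and $t4, $t0, 7 → $t4=4&7=4
After step 8: $t7 = -17.

-17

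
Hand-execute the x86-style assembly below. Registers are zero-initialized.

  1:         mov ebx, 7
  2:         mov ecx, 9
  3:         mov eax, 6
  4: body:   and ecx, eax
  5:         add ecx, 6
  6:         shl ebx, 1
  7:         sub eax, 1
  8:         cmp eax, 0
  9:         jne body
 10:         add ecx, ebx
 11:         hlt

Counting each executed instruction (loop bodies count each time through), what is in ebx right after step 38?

448

ebx=7
ecx=9
eax=6
ecx=9&6=0
ecx=0+6=6
ebx=7<<1=14
eax=6-1=5
cmp eax, 0  (cmp 5,0)
jne body: taken
ecx=6&5=4
ecx=4+6=10
ebx=14<<1=28
eax=5-1=4
cmp eax, 0  (cmp 4,0)
jne body: taken
ecx=10&4=0
ecx=0+6=6
ebx=28<<1=56
eax=4-1=3
cmp eax, 0  (cmp 3,0)
jne body: taken
ecx=6&3=2
ecx=2+6=8
ebx=56<<1=112
eax=3-1=2
cmp eax, 0  (cmp 2,0)
jne body: taken
ecx=8&2=0
ecx=0+6=6
ebx=112<<1=224
eax=2-1=1
cmp eax, 0  (cmp 1,0)
jne body: taken
ecx=6&1=0
ecx=0+6=6
ebx=224<<1=448
eax=1-1=0
cmp eax, 0  (cmp 0,0)
After step 38: ebx = 448.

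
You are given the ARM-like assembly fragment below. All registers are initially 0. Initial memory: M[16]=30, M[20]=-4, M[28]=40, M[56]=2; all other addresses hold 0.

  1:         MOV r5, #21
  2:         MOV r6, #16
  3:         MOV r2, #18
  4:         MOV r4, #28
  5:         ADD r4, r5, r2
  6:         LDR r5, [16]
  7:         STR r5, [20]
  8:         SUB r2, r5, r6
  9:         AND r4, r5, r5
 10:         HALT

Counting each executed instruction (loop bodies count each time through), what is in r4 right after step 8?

39

r5=21
r6=16
r2=18
r4=28
r4=21+18=39
r5=M[16]=30
STR r5, [20] → M[20]=30
r2=30-16=14
After step 8: r4 = 39.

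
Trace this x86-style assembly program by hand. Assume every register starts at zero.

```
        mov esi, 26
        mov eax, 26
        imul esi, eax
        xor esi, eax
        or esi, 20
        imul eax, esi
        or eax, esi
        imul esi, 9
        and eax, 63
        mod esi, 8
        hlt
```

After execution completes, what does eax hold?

62

mov esi, 26 → esi=26
mov eax, 26 → eax=26
imul esi, eax → esi=26*26=676
xor esi, eax → esi=676^26=702
or esi, 20 → esi=702|20=702
imul eax, esi → eax=26*702=18252
or eax, esi → eax=18252|702=18430
imul esi, 9 → esi=702*9=6318
and eax, 63 → eax=18430&63=62
mod esi, 8 → esi=6318%8=6
halt.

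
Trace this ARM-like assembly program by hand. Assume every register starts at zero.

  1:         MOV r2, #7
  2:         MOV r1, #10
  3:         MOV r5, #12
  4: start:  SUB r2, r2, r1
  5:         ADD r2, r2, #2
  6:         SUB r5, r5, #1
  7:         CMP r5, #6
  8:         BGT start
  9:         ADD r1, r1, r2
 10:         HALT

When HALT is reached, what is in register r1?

-31

MOV r2, #7 → r2=7
MOV r1, #10 → r1=10
MOV r5, #12 → r5=12
SUB r2, r2, r1 → r2=7-10=-3
ADD r2, r2, #2 → r2=(-3)+2=-1
SUB r5, r5, #1 → r5=12-1=11
CMP r5, #6  (cmp 11,6)
BGT start: taken
SUB r2, r2, r1 → r2=(-1)-10=-11
ADD r2, r2, #2 → r2=(-11)+2=-9
SUB r5, r5, #1 → r5=11-1=10
CMP r5, #6  (cmp 10,6)
BGT start: taken
SUB r2, r2, r1 → r2=(-9)-10=-19
ADD r2, r2, #2 → r2=(-19)+2=-17
SUB r5, r5, #1 → r5=10-1=9
CMP r5, #6  (cmp 9,6)
BGT start: taken
SUB r2, r2, r1 → r2=(-17)-10=-27
ADD r2, r2, #2 → r2=(-27)+2=-25
SUB r5, r5, #1 → r5=9-1=8
CMP r5, #6  (cmp 8,6)
BGT start: taken
SUB r2, r2, r1 → r2=(-25)-10=-35
ADD r2, r2, #2 → r2=(-35)+2=-33
SUB r5, r5, #1 → r5=8-1=7
CMP r5, #6  (cmp 7,6)
BGT start: taken
SUB r2, r2, r1 → r2=(-33)-10=-43
ADD r2, r2, #2 → r2=(-43)+2=-41
SUB r5, r5, #1 → r5=7-1=6
CMP r5, #6  (cmp 6,6)
BGT start: not taken
ADD r1, r1, r2 → r1=10+(-41)=-31
halt.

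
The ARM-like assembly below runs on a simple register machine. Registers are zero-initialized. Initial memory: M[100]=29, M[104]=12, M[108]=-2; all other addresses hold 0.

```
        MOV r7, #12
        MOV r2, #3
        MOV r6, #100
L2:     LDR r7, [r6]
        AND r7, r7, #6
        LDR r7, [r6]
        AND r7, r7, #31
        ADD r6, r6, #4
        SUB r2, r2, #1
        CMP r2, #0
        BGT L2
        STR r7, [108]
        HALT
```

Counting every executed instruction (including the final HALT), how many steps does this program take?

29

r7=12
r2=3
r6=100
r7=M[100]=29
r7=29&6=4
r7=M[100]=29
r7=29&31=29
r6=100+4=104
r2=3-1=2
CMP r2, #0  (cmp 2,0)
BGT L2: taken
r7=M[104]=12
r7=12&6=4
r7=M[104]=12
r7=12&31=12
r6=104+4=108
r2=2-1=1
CMP r2, #0  (cmp 1,0)
BGT L2: taken
r7=M[108]=-2
r7=(-2)&6=6
r7=M[108]=-2
r7=(-2)&31=30
r6=108+4=112
r2=1-1=0
CMP r2, #0  (cmp 0,0)
BGT L2: not taken
STR r7, [108] → M[108]=30
halt.
Total executed instructions: 29.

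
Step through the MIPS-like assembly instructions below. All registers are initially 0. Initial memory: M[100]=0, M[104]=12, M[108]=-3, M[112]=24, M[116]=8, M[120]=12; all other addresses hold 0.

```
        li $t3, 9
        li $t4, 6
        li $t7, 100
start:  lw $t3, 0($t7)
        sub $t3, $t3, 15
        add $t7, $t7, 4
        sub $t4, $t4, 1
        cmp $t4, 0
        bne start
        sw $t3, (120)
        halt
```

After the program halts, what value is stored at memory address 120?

-3

li $t3, 9 → $t3=9
li $t4, 6 → $t4=6
li $t7, 100 → $t7=100
lw $t3, 0($t7) → $t3=M[100]=0
sub $t3, $t3, 15 → $t3=0-15=-15
add $t7, $t7, 4 → $t7=100+4=104
sub $t4, $t4, 1 → $t4=6-1=5
cmp $t4, 0  (cmp 5,0)
bne start: taken
lw $t3, 0($t7) → $t3=M[104]=12
sub $t3, $t3, 15 → $t3=12-15=-3
add $t7, $t7, 4 → $t7=104+4=108
sub $t4, $t4, 1 → $t4=5-1=4
cmp $t4, 0  (cmp 4,0)
bne start: taken
lw $t3, 0($t7) → $t3=M[108]=-3
sub $t3, $t3, 15 → $t3=(-3)-15=-18
add $t7, $t7, 4 → $t7=108+4=112
sub $t4, $t4, 1 → $t4=4-1=3
cmp $t4, 0  (cmp 3,0)
bne start: taken
lw $t3, 0($t7) → $t3=M[112]=24
sub $t3, $t3, 15 → $t3=24-15=9
add $t7, $t7, 4 → $t7=112+4=116
sub $t4, $t4, 1 → $t4=3-1=2
cmp $t4, 0  (cmp 2,0)
bne start: taken
lw $t3, 0($t7) → $t3=M[116]=8
sub $t3, $t3, 15 → $t3=8-15=-7
add $t7, $t7, 4 → $t7=116+4=120
sub $t4, $t4, 1 → $t4=2-1=1
cmp $t4, 0  (cmp 1,0)
bne start: taken
lw $t3, 0($t7) → $t3=M[120]=12
sub $t3, $t3, 15 → $t3=12-15=-3
add $t7, $t7, 4 → $t7=120+4=124
sub $t4, $t4, 1 → $t4=1-1=0
cmp $t4, 0  (cmp 0,0)
bne start: not taken
sw $t3, (120) → M[120]=-3
halt.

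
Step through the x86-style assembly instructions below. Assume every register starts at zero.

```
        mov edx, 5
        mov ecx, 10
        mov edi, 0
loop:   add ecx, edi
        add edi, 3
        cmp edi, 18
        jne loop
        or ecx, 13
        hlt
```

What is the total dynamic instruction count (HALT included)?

after mov edx, 5: edx=5
after mov ecx, 10: ecx=10
after mov edi, 0: edi=0
after add ecx, edi: ecx=10+0=10
after add edi, 3: edi=0+3=3
cmp edi, 18  (cmp 3,18)
jne loop: taken
after add ecx, edi: ecx=10+3=13
after add edi, 3: edi=3+3=6
cmp edi, 18  (cmp 6,18)
jne loop: taken
after add ecx, edi: ecx=13+6=19
after add edi, 3: edi=6+3=9
cmp edi, 18  (cmp 9,18)
jne loop: taken
after add ecx, edi: ecx=19+9=28
after add edi, 3: edi=9+3=12
cmp edi, 18  (cmp 12,18)
jne loop: taken
after add ecx, edi: ecx=28+12=40
after add edi, 3: edi=12+3=15
cmp edi, 18  (cmp 15,18)
jne loop: taken
after add ecx, edi: ecx=40+15=55
after add edi, 3: edi=15+3=18
cmp edi, 18  (cmp 18,18)
jne loop: not taken
after or ecx, 13: ecx=55|13=63
halt.
Total executed instructions: 29.

29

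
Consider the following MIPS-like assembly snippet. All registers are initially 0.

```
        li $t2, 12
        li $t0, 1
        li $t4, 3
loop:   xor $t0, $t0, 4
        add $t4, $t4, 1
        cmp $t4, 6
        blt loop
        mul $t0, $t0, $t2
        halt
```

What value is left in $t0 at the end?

60

$t2=12
$t0=1
$t4=3
$t0=1^4=5
$t4=3+1=4
cmp $t4, 6  (cmp 4,6)
blt loop: taken
$t0=5^4=1
$t4=4+1=5
cmp $t4, 6  (cmp 5,6)
blt loop: taken
$t0=1^4=5
$t4=5+1=6
cmp $t4, 6  (cmp 6,6)
blt loop: not taken
$t0=5*12=60
halt.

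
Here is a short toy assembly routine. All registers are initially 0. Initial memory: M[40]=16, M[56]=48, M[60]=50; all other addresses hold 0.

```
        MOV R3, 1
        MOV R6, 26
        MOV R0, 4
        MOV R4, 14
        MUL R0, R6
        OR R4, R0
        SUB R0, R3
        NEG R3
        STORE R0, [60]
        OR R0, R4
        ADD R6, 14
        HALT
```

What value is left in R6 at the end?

R3=1
R6=26
R0=4
R4=14
R0=4*26=104
R4=14|104=110
R0=104-1=103
R3=-(1)=-1
STORE R0, [60] → M[60]=103
R0=103|110=111
R6=26+14=40
halt.

40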